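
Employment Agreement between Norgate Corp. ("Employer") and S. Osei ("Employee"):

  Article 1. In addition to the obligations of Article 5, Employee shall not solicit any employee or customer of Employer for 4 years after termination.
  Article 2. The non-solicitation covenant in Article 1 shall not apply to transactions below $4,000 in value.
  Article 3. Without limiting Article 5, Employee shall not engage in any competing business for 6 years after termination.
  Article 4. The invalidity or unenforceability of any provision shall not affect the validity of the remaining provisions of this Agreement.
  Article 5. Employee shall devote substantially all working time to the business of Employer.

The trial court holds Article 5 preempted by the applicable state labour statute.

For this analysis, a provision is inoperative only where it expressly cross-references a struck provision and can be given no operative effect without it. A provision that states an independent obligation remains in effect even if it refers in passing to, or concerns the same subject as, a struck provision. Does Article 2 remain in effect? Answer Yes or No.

Yes

Article 5 is struck. Although Article 1 refers to Article 5, its operative terms do not depend on Article 5, so it remains in effect. Although Article 3 refers to Article 5, its operative terms do not depend on Article 5, so it remains in effect. Nothing else in the Agreement is defined by reference to Article 5. Under the severability clause in Article 4, the remaining provisions continue in force. The provisions still in force are Article 1, Article 2, Article 3, and Article 4. Article 2 is among the surviving provisions, so the answer is yes.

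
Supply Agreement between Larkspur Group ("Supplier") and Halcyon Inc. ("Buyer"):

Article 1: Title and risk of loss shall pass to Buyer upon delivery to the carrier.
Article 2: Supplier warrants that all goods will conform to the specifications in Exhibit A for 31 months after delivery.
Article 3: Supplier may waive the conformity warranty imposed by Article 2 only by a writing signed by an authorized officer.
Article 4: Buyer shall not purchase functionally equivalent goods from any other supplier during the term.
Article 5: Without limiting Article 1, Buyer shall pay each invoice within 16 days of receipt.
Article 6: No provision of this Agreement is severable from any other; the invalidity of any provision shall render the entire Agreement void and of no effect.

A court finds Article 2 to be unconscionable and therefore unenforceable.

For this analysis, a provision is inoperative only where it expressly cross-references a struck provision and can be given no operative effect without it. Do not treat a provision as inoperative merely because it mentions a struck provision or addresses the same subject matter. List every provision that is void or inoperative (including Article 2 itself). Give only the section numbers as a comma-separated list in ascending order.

1, 2, 3, 4, 5, 6

Article 2 is struck. The only function of Article 3 is the waiver condition for Article 2, so it cannot stand once Article 2 is removed. Article 6 provides that the Agreement is not severable, so the invalidity of any one provision voids the entire Agreement. No provision of the Agreement survives.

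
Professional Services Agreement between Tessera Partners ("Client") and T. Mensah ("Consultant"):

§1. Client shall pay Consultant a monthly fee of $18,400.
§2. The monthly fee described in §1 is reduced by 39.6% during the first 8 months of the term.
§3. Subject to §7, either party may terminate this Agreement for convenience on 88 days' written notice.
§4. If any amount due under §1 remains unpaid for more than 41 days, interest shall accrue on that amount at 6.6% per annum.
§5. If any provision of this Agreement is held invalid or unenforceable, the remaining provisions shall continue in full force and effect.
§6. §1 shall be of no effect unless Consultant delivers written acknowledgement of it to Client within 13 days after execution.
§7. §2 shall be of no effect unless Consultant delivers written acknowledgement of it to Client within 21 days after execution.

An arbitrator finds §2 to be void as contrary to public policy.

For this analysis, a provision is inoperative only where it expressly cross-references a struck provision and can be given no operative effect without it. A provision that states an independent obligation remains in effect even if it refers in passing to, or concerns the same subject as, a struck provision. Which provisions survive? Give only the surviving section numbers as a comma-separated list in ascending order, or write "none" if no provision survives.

§2 is struck. §7 has no operative effect of its own apart from §2 and is therefore inoperative. §3 mentions §7 but its own obligation stands independently of §7, so §3 is not affected. Under the severability clause in §5, the remaining provisions continue in force. §1, §3, §4, §5, and §6 remain in effect.

1, 3, 4, 5, 6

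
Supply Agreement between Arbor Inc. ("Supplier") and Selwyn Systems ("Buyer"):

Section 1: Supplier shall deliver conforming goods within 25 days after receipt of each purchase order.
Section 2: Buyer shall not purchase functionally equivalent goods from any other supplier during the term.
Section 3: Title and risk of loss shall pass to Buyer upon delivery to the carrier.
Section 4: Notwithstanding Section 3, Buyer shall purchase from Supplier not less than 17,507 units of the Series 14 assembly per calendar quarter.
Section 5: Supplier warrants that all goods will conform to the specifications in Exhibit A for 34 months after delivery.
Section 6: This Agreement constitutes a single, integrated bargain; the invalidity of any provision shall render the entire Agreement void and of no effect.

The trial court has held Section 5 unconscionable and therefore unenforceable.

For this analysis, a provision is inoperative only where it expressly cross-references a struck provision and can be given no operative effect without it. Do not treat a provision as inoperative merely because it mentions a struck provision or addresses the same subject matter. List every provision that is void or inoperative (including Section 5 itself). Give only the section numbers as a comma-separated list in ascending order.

1, 2, 3, 4, 5, 6

Section 5 is struck. Nothing else in the Agreement is defined by reference to Section 5. Section 6 provides that the Agreement is not severable, so the invalidity of any one provision voids the entire Agreement. No provision of the Agreement survives.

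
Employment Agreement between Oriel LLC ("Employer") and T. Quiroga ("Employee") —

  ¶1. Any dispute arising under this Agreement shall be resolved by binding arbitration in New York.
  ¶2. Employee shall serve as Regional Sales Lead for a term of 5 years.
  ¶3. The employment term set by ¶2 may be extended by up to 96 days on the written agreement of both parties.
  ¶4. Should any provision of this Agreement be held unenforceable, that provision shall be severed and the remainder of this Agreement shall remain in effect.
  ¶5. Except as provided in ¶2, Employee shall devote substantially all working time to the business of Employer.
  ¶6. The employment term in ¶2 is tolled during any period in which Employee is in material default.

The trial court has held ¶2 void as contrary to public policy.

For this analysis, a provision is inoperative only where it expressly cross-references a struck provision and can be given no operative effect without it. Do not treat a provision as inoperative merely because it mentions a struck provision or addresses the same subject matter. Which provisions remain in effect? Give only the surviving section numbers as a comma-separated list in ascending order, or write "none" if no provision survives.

¶2 is struck. ¶3 has no operative effect of its own apart from ¶2 and is therefore inoperative. ¶6 has no operative effect of its own apart from ¶2 and is therefore inoperative. Although ¶5 refers to ¶2, its operative terms do not depend on ¶2, so it remains in effect. Under the severability clause in ¶4, the remaining provisions continue in force. ¶1, ¶4, and ¶5 remain in effect.

1, 4, 5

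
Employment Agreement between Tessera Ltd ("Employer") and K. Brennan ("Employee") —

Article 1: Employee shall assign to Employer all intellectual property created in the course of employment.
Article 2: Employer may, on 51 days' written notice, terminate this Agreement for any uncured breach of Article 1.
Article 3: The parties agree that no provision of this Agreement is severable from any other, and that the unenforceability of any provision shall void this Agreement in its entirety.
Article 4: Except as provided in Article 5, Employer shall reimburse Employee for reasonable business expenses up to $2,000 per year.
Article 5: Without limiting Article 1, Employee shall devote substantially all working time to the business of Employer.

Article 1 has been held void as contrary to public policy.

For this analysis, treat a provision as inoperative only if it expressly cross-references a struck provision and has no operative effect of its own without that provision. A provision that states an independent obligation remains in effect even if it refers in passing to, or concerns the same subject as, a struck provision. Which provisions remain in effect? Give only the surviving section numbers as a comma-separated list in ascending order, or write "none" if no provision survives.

none

Article 1 is struck. Article 2 merely fixes the termination right for breach of Article 1; with Article 1 gone it has nothing to operate on and falls away. Article 3 provides that the Agreement is not severable, so the invalidity of any one provision voids the entire Agreement. No provision of the Agreement survives.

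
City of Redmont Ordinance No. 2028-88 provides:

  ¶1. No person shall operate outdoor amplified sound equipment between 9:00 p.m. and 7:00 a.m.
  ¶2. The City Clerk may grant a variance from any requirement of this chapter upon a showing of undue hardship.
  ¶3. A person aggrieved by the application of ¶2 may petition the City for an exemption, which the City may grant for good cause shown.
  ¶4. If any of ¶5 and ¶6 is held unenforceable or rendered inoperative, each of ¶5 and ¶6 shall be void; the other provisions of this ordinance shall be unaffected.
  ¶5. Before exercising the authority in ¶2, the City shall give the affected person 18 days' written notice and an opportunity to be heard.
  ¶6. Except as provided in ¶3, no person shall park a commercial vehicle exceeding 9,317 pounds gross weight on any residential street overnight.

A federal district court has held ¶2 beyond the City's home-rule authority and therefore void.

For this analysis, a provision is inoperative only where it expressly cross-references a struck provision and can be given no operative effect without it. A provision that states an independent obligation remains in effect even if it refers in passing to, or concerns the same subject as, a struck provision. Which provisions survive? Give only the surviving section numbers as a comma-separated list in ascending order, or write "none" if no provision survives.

1, 4

¶2 is struck. The only function of ¶3 is the exemption procedure for ¶2, so it cannot stand once ¶2 is removed. ¶5 merely fixes the notice-and-hearing requirement for ¶2; with ¶2 gone it has nothing to operate on and falls away. ¶4 declares ¶5 and ¶6 mutually dependent; since one of them has fallen, all of them are of no effect. That brings down ¶6 as well. The remainder continues in force under ¶4. The provisions still in force are ¶1 and ¶4.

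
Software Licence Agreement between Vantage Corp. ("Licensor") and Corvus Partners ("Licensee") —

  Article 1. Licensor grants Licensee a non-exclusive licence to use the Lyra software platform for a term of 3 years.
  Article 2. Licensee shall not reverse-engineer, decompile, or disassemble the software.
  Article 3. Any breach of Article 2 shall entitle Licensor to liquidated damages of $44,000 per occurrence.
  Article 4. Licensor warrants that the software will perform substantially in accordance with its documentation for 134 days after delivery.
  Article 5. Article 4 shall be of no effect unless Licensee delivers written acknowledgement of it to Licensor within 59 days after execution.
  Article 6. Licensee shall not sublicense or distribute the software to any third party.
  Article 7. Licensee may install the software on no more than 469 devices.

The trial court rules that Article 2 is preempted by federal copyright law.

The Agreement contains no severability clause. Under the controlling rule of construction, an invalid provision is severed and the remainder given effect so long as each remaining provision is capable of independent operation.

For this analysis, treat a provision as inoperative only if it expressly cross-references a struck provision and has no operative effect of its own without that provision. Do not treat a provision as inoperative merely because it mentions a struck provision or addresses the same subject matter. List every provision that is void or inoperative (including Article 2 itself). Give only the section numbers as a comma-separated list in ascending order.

2, 3

Article 2 is struck. The whole of Article 3 is the liquidated-damages amount, defined by reference to Article 2, so Article 3 cannot stand once Article 2 is removed. Under the stated default rule, only provisions that cannot operate independently fall away; the rest are enforced. That leaves Article 1, Article 4, Article 5, Article 6, and Article 7 in effect.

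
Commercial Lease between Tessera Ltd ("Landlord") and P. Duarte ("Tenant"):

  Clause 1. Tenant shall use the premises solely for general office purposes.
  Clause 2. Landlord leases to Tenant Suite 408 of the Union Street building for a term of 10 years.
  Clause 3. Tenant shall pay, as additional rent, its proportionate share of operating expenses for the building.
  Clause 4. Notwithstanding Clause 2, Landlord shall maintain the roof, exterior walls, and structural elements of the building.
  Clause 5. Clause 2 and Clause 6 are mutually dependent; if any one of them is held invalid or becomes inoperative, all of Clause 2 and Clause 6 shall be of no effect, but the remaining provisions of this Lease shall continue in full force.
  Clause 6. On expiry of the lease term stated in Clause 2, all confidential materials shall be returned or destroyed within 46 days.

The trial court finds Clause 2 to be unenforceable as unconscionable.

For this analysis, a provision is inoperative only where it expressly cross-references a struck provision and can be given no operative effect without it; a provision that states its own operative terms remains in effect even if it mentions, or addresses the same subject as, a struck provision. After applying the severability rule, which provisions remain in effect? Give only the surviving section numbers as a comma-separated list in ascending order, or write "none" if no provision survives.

Clause 2 is struck. Clause 6 operates only by reference to Clause 2, so it falls with Clause 2. Clause 4 mentions Clause 2 but its own obligation stands independently of Clause 2, so Clause 4 is not affected. Clause 5 declares Clause 2 and Clause 6 mutually dependent; since one of them has fallen, all of them are of no effect. The remainder continues in force under Clause 5. Clause 1, Clause 3, Clause 4, and Clause 5 remain in effect.

1, 3, 4, 5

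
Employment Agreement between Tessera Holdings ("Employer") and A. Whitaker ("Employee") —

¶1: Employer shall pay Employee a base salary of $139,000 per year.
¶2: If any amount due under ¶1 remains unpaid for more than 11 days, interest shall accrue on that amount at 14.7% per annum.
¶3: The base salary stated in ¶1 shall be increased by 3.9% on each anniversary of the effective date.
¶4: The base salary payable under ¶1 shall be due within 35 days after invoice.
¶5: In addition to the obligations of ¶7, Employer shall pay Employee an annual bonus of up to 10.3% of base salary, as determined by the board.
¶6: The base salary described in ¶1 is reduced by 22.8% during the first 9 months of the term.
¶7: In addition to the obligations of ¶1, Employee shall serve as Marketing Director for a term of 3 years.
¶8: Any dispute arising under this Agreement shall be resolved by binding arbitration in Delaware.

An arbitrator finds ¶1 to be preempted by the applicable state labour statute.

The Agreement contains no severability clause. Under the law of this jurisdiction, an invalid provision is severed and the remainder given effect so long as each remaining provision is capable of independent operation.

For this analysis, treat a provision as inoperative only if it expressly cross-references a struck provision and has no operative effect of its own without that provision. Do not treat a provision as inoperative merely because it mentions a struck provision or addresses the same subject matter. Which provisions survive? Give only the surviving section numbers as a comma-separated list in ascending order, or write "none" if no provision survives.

5, 7, 8

¶1 is struck. ¶2 operates only by reference to ¶1, so it falls with ¶1. ¶3 has no operative effect of its own apart from ¶1 and is therefore inoperative. The whole of ¶4 is the payment deadline for the base salary, defined by reference to ¶1, so ¶4 cannot stand once ¶1 is removed. The whole of ¶6 is the introductory reduction to the base salary, defined by reference to ¶1, so ¶6 cannot stand once ¶1 is removed. Although ¶7 refers to ¶1, its operative terms do not depend on ¶1, so it remains in effect. Under the stated default rule, only provisions that cannot operate independently fall away; the rest are enforced. ¶5, ¶7, and ¶8 remain in effect.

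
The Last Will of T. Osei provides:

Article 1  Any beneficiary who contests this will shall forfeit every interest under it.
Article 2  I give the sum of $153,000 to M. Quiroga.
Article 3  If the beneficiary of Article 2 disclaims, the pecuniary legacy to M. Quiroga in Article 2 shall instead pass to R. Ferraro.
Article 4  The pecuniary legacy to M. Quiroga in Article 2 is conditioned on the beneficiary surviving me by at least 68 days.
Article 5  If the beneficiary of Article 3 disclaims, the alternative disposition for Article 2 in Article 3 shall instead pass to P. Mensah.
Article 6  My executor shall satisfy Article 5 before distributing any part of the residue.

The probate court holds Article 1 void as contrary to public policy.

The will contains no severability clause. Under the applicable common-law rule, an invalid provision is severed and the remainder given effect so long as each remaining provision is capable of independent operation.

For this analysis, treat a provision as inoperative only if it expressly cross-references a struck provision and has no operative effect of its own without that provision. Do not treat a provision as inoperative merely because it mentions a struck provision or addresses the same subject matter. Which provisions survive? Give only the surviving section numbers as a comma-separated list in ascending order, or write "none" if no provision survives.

Article 1 is struck. Nothing else in the will is defined by reference to Article 1. Under the stated default rule, only provisions that cannot operate independently fall away; the rest are enforced. Article 2, Article 3, Article 4, Article 5, and Article 6 remain in effect.

2, 3, 4, 5, 6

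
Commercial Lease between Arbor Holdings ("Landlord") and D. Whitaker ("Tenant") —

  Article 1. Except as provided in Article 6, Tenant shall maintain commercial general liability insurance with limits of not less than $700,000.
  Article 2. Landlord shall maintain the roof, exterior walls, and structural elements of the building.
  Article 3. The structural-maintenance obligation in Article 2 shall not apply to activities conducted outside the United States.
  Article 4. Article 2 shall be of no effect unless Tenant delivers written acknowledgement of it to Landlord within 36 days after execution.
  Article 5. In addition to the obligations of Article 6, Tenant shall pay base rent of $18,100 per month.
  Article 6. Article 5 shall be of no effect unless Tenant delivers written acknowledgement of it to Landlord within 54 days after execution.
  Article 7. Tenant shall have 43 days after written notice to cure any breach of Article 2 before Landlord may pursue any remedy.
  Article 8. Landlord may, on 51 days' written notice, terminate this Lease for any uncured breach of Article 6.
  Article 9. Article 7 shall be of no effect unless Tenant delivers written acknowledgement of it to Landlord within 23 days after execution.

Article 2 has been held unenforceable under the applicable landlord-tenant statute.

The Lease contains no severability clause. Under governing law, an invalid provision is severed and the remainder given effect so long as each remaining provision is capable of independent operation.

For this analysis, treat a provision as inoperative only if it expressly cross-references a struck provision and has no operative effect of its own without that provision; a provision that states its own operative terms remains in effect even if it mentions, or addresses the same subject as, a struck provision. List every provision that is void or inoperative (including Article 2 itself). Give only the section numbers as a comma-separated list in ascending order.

2, 3, 4, 7, 9

Article 2 is struck. The whole of Article 3 is the carve-out from the structural-maintenance obligation, defined by reference to Article 2, so Article 3 cannot stand once Article 2 is removed. Article 4 merely fixes the acknowledgement condition for Article 2; with Article 2 gone it has nothing to operate on and falls away. The only function of Article 7 is the cure period for breach of Article 2, so it cannot stand once Article 2 is removed. The only function of Article 9 is the acknowledgement condition for Article 7, so it cannot stand once Article 7 is removed. Under the stated default rule, only provisions that cannot operate independently fall away; the rest are enforced. The provisions still in force are Article 1, Article 5, Article 6, and Article 8.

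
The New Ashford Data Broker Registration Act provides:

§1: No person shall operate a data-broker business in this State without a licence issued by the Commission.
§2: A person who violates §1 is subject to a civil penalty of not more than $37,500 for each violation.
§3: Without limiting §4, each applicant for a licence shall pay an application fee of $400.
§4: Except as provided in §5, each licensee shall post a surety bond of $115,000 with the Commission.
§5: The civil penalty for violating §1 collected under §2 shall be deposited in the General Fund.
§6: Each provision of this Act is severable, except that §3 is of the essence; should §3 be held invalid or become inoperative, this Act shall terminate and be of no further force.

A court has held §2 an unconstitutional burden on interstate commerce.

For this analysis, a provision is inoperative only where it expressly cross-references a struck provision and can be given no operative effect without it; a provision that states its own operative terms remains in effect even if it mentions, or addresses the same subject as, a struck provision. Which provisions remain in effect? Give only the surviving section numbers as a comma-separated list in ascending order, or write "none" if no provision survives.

§2 is struck. §5 has no operative effect of its own apart from §2 and is therefore inoperative. §4 mentions §5 but its own obligation stands independently of §5, so §4 is not affected. §6 makes §3 an essential term, but §3 is unaffected, so the severability proviso in §6 preserves the remaining provisions. §1, §3, §4, and §6 remain in effect.

1, 3, 4, 6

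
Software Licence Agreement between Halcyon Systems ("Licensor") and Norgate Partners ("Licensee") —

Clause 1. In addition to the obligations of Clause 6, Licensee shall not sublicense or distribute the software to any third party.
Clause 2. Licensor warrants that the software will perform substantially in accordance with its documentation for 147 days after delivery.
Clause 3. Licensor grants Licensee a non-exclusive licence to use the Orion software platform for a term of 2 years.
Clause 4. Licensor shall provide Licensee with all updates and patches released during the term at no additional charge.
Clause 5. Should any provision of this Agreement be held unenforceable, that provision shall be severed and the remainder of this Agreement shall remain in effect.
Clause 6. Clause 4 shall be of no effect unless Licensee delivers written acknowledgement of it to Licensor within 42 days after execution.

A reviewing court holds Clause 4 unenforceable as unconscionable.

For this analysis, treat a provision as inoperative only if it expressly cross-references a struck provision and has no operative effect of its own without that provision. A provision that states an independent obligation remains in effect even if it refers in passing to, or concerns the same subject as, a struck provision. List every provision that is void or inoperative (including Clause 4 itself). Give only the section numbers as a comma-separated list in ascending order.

Clause 4 is struck. Clause 6 operates only by reference to Clause 4, so it falls with Clause 4. Clause 1 mentions Clause 6 but its own obligation stands independently of Clause 6, so Clause 1 is not affected. Under the severability clause in Clause 5, the remaining provisions continue in force. The provisions still in force are Clause 1, Clause 2, Clause 3, and Clause 5.

4, 6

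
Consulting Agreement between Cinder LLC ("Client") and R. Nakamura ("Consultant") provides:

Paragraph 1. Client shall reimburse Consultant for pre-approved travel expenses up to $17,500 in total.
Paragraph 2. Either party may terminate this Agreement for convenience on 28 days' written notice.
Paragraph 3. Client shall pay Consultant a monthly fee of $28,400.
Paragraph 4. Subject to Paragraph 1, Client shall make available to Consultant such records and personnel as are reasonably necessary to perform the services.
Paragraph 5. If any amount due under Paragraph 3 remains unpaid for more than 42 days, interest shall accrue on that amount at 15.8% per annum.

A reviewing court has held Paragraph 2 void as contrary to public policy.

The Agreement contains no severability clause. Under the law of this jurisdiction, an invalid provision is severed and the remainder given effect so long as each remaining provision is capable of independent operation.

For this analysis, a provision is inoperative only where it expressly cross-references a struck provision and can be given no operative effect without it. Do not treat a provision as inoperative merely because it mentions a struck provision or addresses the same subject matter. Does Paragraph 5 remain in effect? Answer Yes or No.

Yes

Paragraph 2 is struck. No other provision's operative terms depend on Paragraph 2. Under the stated default rule, only provisions that cannot operate independently fall away; the rest are enforced. Paragraph 1, Paragraph 3, Paragraph 4, and Paragraph 5 remain in effect. Paragraph 5 is among the surviving provisions, so the answer is yes.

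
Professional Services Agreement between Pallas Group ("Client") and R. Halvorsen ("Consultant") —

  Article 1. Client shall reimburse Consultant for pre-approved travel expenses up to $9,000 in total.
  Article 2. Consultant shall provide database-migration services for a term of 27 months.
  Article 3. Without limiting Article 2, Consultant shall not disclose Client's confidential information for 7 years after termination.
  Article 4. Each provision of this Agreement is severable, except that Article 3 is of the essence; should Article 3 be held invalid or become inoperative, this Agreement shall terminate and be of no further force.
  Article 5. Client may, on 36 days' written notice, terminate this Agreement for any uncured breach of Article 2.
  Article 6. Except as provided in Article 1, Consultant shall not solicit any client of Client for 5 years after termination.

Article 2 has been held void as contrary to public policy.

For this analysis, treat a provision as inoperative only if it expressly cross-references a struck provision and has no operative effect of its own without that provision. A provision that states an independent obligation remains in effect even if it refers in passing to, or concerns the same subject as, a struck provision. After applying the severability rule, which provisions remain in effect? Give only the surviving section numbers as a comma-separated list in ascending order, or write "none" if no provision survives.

1, 3, 4, 6

Article 2 is struck. Article 5 operates only by reference to Article 2, so it falls with Article 2. Article 3 mentions Article 2 but its own obligation stands independently of Article 2, so Article 3 is not affected. Article 4 makes Article 3 an essential term, but Article 3 is unaffected, so the severability proviso in Article 4 preserves the remaining provisions. The provisions still in force are Article 1, Article 3, Article 4, and Article 6.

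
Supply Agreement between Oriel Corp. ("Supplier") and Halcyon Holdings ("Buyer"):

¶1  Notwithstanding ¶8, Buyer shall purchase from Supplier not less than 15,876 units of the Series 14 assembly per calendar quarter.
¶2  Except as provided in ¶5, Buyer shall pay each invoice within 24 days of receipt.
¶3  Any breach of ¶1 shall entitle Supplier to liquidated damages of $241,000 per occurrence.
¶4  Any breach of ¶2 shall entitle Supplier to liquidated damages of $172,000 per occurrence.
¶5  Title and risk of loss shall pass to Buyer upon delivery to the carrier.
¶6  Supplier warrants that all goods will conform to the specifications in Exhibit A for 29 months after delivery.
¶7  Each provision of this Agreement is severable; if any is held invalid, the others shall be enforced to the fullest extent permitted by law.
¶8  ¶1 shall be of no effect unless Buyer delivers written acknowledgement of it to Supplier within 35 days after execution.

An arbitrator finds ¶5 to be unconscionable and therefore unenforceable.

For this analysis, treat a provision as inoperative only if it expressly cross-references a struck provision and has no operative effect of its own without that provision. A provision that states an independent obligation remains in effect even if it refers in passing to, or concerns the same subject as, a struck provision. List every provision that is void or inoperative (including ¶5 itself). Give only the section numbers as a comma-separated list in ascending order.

¶5 is struck. ¶2 mentions ¶5 but its own obligation stands independently of ¶5, so ¶2 is not affected. Nothing else in the Agreement is defined by reference to ¶5. Under the severability clause in ¶7, the remaining provisions continue in force. That leaves ¶1, ¶2, ¶3, ¶4, ¶6, ¶7, and ¶8 in effect.

5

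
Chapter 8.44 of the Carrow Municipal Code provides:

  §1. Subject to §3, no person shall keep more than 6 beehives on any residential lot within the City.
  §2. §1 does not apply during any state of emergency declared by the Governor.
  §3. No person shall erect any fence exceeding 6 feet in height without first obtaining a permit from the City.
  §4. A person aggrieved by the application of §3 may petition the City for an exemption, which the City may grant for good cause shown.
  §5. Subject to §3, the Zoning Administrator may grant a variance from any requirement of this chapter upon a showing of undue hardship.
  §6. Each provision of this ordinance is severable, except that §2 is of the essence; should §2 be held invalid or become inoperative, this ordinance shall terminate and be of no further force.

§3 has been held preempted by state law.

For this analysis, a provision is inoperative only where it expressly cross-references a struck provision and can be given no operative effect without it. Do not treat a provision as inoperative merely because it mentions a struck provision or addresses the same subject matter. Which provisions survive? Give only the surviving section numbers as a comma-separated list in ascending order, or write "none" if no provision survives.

§3 is struck. The only function of §4 is the exemption procedure for §3, so it cannot stand once §3 is removed. Although §1 refers to §3, its operative terms do not depend on §3, so it remains in effect. Although §5 refers to §3, its operative terms do not depend on §3, so it remains in effect. §6 makes §2 an essential term, but §2 is unaffected, so the severability proviso in §6 preserves the remaining provisions. §1, §2, §5, and §6 remain in effect.

1, 2, 5, 6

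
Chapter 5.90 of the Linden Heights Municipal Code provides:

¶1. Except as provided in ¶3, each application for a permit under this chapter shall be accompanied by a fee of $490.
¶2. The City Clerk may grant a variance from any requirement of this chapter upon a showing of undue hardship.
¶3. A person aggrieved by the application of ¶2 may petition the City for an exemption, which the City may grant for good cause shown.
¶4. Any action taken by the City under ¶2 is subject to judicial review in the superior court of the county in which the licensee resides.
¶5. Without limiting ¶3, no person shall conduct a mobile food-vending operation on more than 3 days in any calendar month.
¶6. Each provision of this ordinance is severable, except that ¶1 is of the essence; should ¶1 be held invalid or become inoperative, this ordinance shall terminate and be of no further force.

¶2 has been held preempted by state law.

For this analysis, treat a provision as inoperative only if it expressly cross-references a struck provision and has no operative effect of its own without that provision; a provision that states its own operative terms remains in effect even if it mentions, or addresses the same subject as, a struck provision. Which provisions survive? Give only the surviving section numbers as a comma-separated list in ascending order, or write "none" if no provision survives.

1, 5, 6

¶2 is struck. ¶3 has no operative effect of its own apart from ¶2 and is therefore inoperative. ¶4 has no operative effect of its own apart from ¶2 and is therefore inoperative. Although ¶5 refers to ¶3, its operative terms do not depend on ¶3, so it remains in effect. Although ¶1 refers to ¶3, its operative terms do not depend on ¶3, so it remains in effect. ¶6 makes ¶1 an essential term, but ¶1 is unaffected, so the severability proviso in ¶6 preserves the remaining provisions. ¶1, ¶5, and ¶6 remain in effect.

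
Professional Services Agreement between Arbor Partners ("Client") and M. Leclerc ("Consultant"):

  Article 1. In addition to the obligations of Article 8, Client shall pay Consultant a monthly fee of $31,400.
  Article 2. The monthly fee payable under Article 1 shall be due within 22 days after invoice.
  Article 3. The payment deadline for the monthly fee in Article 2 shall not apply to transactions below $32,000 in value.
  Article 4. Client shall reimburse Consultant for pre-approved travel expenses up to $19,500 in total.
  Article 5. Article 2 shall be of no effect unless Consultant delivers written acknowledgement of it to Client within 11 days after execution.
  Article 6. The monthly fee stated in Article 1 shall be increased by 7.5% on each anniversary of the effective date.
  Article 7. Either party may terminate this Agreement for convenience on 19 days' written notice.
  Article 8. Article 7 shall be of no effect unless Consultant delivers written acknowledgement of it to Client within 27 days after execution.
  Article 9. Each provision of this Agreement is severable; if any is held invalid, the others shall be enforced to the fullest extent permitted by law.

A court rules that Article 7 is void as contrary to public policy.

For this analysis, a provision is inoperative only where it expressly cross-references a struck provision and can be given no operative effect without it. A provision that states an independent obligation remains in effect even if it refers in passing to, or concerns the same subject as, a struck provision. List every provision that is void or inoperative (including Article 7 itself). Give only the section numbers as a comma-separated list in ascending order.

Article 7 is struck. The only function of Article 8 is the acknowledgement condition for Article 7, so it cannot stand once Article 7 is removed. Although Article 1 refers to Article 8, its operative terms do not depend on Article 8, so it remains in effect. Article 9 is a severability clause and preserves every provision that can still be given independent effect. That leaves Article 1, Article 2, Article 3, Article 4, Article 5, Article 6, and Article 9 in effect.

7, 8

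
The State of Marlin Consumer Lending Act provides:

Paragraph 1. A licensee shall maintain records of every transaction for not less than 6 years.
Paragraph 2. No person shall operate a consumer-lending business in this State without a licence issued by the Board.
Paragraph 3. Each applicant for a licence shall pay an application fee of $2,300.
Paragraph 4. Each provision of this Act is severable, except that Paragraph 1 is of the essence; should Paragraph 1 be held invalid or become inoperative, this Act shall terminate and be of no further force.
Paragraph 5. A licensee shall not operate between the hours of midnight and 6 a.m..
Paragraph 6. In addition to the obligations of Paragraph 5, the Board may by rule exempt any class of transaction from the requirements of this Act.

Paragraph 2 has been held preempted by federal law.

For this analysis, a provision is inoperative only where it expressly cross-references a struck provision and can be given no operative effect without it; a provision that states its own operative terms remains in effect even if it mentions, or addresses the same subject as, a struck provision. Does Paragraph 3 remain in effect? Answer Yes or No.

Paragraph 2 is struck. No other provision's operative terms depend on Paragraph 2. Paragraph 4 makes Paragraph 1 an essential term, but Paragraph 1 is unaffected, so the severability proviso in Paragraph 4 preserves the remaining provisions. That leaves Paragraph 1, Paragraph 3, Paragraph 4, Paragraph 5, and Paragraph 6 in effect. Paragraph 3 is among the surviving provisions, so the answer is yes.

Yes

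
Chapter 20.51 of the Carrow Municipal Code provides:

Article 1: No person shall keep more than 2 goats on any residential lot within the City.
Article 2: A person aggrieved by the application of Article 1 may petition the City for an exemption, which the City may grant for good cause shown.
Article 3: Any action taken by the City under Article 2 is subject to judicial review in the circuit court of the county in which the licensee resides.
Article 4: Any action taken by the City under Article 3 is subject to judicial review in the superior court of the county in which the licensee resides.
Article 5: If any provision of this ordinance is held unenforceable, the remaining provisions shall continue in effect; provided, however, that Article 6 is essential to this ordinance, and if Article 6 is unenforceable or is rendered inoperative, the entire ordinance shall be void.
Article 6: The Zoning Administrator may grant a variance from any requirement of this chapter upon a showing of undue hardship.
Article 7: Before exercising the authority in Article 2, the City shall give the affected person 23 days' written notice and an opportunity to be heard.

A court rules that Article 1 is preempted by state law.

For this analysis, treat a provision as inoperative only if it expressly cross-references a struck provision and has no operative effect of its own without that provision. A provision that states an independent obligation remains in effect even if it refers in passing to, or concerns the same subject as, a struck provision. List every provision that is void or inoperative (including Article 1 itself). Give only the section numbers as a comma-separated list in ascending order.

1, 2, 3, 4, 7

Article 1 is struck. Article 2 operates only by reference to Article 1, so it falls with Article 1. Article 3 has no operative effect of its own apart from Article 2 and is therefore inoperative. Article 7 operates only by reference to Article 2, so it falls with Article 2. The only function of Article 4 is the judicial-review right for Article 3, so it cannot stand once Article 3 is removed. Article 5 makes Article 6 an essential term, but Article 6 is unaffected, so the severability proviso in Article 5 preserves the remaining provisions. That leaves Article 5 and Article 6 in effect.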